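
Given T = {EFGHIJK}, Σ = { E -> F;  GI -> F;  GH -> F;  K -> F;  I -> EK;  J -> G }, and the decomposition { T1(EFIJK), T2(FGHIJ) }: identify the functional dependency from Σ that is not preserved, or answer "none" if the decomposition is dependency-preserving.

E → F lies within T1.
GI → F lies within T2.
GH → F lies within T2.
K → F lies within T1.
I → EK lies within T1.
J → G lies within T2.
Every dependency is enforceable on the fragments, so the decomposition is dependency-preserving.

none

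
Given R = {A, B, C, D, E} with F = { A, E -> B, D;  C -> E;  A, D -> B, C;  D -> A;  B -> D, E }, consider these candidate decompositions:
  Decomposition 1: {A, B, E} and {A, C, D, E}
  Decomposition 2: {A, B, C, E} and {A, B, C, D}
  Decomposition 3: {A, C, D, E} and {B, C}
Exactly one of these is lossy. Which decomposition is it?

Decomposition 3

Decomposition 1: common = {A, E}, closure = {A, B, C, D, E} → lossless.
Decomposition 2: common = {A, B, C}, closure = {A, B, C, D, E} → lossless.
Decomposition 3: common = {C}, closure = {C, E} → lossy.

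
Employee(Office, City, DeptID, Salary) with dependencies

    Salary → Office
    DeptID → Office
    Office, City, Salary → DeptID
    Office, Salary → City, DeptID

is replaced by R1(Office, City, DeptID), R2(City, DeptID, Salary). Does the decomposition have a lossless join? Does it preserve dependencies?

Lossless test: (City, DeptID)⁺ = {Office, City, DeptID}, which contains all of one fragment — lossless.
Dependency preservation: Salary → Office; Office, City, Salary → DeptID; Office, Salary → City, DeptID are not contained in any single fragment, but the restricted closure of each left-hand side across the fragments still reaches the right-hand side; the remaining FDs each lie inside some fragment. All dependencies are preserved.

lossless and dependency-preserving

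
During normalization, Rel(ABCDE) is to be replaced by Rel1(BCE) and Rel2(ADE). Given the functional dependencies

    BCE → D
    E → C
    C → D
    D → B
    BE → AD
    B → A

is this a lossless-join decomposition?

Common attributes: Rel1 ∩ Rel2 = {E}.
Closure of {E}: E → C applies, adding C; C → D applies, adding D; D → B applies, adding B; BE → AD applies, adding A. So (E)⁺ = {ABCDE}.
This closure contains every attribute of Rel1, so Rel1 ∩ Rel2 → Rel1. The join is lossless.

Yes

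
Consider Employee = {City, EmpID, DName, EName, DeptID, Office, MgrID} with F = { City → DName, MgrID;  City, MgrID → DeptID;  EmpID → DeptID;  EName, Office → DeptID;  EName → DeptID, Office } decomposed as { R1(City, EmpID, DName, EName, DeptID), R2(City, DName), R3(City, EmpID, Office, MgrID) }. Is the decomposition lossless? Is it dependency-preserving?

Lossless test (chase): Rows 1 and 2 agree on City; apply City→DName, MgrID and equate their DName, MgrID entries. Rows 1 and 3 agree on City; apply City→DName, MgrID and equate their DName, MgrID entries. Rows 1 and 2 agree on City, MgrID; apply City, MgrID→DeptID and equate their DeptID entries. Rows 1 and 3 agree on City, MgrID; apply City, MgrID→DeptID and equate their DeptID entries. No row becomes fully distinguished — the join is lossy.
Dependency preservation: the restricted closure of {EName} across the fragments never reaches {DeptID, Office}, so EName → DeptID, Office cannot be enforced without a join — not preserved.

lossy and not dependency-preserving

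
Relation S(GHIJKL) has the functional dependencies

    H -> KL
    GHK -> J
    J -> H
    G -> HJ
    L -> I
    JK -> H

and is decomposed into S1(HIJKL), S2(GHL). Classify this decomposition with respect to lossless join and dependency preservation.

Lossless test: (HL)⁺ = {HIKL}, which is a superkey of neither fragment — lossy.
Dependency preservation: the restricted closure of {GHK} across the fragments never reaches {J}, so GHK → J cannot be enforced without a join — not preserved.

lossy and not dependency-preserving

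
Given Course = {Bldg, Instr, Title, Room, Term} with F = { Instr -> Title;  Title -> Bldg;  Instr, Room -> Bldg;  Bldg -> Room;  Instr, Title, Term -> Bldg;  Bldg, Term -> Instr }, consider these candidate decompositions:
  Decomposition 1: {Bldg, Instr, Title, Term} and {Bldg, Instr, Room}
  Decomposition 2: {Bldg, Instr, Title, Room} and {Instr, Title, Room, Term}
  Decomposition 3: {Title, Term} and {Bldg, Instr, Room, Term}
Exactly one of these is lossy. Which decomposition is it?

Decomposition 1: common = {Bldg, Instr}, closure = {Bldg, Instr, Title, Room} → lossless.
Decomposition 2: common = {Instr, Title, Room}, closure = {Bldg, Instr, Title, Room} → lossless.
Decomposition 3: common = {Term}, closure = {Term} → lossy.

Decomposition 3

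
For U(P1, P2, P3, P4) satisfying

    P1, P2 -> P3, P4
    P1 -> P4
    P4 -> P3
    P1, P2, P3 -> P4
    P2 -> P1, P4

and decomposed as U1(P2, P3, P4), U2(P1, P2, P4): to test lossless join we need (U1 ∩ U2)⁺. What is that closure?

U1 ∩ U2 = {P2, P4}.
P4 → P3 applies, adding P3
P2 → P1, P4 applies, adding P1
Closure: {P1, P2, P3, P4}.

P1, P2, P3, P4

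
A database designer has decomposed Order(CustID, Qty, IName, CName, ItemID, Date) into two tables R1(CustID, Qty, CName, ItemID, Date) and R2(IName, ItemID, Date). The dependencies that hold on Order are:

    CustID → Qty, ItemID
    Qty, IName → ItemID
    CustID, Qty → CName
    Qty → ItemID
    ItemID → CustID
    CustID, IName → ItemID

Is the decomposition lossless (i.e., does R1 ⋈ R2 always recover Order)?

Yes

Common attributes: R1 ∩ R2 = {ItemID, Date}.
Closure of {ItemID, Date}: ItemID → CustID applies, adding CustID; CustID → Qty, ItemID applies, adding Qty; CustID, Qty → CName applies, adding CName. So (ItemID, Date)⁺ = {CustID, Qty, CName, ItemID, Date}.
This closure contains every attribute of R1, so R1 ∩ R2 → R1. The join is lossless.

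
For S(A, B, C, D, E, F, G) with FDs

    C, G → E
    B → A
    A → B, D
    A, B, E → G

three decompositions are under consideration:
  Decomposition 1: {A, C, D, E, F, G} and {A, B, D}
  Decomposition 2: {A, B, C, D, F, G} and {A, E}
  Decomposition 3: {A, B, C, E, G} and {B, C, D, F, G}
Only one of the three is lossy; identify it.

Decomposition 1: common = {A, D}, closure = {A, B, D} → lossless.
Decomposition 2: common = {A}, closure = {A, B, D} → lossy.
Decomposition 3: common = {B, C, G}, closure = {A, B, C, D, E, G} → lossless.

Decomposition 2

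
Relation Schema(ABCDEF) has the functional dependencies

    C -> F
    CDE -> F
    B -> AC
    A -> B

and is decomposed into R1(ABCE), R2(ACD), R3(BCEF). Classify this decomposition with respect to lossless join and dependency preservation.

Lossless test (chase): Rows 1 and 2 agree on C; apply C→F and equate their F entries. Rows 1 and 3 agree on C; apply C→F and equate their F entries. Rows 1 and 3 agree on B; apply B→AC and equate their AC entries. Rows 1 and 2 agree on A; apply A→B and equate their B entries. No row becomes fully distinguished — the join is lossy.
Dependency preservation: CDE → F is not contained in any single fragment, but the restricted closure of its left-hand side across the fragments still reaches the right-hand side; the remaining FDs each lie inside some fragment. All dependencies are preserved.

lossy but dependency-preserving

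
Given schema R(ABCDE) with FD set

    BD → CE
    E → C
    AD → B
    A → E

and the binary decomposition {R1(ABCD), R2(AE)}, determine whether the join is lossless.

Yes

Common attributes: R1 ∩ R2 = {A}.
Closure of {A}: A → E applies, adding E; E → C applies, adding C. So (A)⁺ = {ACE}.
This closure contains every attribute of R2, so R1 ∩ R2 → R2. The join is lossless.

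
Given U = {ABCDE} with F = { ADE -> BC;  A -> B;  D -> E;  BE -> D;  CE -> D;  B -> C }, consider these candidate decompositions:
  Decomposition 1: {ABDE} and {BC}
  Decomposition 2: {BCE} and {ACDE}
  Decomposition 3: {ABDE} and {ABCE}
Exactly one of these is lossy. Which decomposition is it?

Decomposition 2

Decomposition 1: common = {B}, closure = {BC} → lossless.
Decomposition 2: common = {CE}, closure = {CDE} → lossy.
Decomposition 3: common = {ABE}, closure = {ABCDE} → lossless.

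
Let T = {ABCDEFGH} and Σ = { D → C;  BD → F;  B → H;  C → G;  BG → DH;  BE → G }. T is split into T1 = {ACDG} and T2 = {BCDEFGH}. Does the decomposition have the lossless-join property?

No

Common attributes: T1 ∩ T2 = {CDG}.
No dependency enlarges {CDG}, so (CDG)⁺ = {CDG}.
The closure contains neither all of T1 = {ACDG} nor all of T2 = {BCDEFGH}, so the common attributes are not a superkey of either fragment. The join is lossy.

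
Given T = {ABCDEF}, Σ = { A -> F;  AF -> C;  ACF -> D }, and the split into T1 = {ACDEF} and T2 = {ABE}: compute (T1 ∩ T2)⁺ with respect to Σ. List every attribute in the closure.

T1 ∩ T2 = {AE}.
A → F applies, adding F
AF → C applies, adding C
ACF → D applies, adding D
Closure: {ACDEF}.

ACDEF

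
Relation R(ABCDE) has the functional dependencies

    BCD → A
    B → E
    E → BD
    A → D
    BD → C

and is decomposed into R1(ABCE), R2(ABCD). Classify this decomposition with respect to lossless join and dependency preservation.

lossless and dependency-preserving

Lossless test: (ABC)⁺ = {ABCDE}, which contains all of one fragment — lossless.
Dependency preservation: E → BD is not contained in any single fragment, but the restricted closure of its left-hand side across the fragments still reaches the right-hand side; the remaining FDs each lie inside some fragment. All dependencies are preserved.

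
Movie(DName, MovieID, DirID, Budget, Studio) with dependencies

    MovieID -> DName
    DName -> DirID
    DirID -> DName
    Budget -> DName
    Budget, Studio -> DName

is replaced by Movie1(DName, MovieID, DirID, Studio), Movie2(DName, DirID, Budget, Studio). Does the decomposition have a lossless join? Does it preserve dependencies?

Lossless test: (DName, DirID, Studio)⁺ = {DName, DirID, Studio}, which is a superkey of neither fragment — lossy.
Dependency preservation: every FD's attributes lie within a single fragment, so each can be enforced locally — preserved.

lossy but dependency-preserving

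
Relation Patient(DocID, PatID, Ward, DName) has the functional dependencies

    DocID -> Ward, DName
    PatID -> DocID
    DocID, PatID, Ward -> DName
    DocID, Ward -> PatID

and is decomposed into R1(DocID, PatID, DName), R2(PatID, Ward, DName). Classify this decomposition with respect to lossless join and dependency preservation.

Lossless test: (PatID, DName)⁺ = {DocID, PatID, Ward, DName}, which contains all of one fragment — lossless.
Dependency preservation: DocID → Ward, DName; DocID, PatID, Ward → DName; DocID, Ward → PatID are not contained in any single fragment, but the restricted closure of each left-hand side across the fragments still reaches the right-hand side; the remaining FDs each lie inside some fragment. All dependencies are preserved.

lossless and dependency-preserving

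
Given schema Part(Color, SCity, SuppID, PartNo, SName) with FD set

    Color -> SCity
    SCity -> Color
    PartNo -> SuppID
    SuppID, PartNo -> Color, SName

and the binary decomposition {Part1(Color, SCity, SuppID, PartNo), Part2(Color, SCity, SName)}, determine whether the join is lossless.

Common attributes: Part1 ∩ Part2 = {Color, SCity}.
No dependency enlarges {Color, SCity}, so (Color, SCity)⁺ = {Color, SCity}.
The closure contains neither all of Part1 = {Color, SCity, SuppID, PartNo} nor all of Part2 = {Color, SCity, SName}, so the common attributes are not a superkey of either fragment. The join is lossy.

No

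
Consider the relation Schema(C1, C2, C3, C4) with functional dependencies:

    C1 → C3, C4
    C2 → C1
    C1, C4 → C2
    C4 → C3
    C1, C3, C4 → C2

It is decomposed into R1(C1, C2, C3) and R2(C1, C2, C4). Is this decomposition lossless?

Yes

Common attributes: R1 ∩ R2 = {C1, C2}.
Closure of {C1, C2}: C1 → C3, C4 applies, adding C3, C4. So (C1, C2)⁺ = {C1, C2, C3, C4}.
This closure contains every attribute of R1, so R1 ∩ R2 → R1. The join is lossless.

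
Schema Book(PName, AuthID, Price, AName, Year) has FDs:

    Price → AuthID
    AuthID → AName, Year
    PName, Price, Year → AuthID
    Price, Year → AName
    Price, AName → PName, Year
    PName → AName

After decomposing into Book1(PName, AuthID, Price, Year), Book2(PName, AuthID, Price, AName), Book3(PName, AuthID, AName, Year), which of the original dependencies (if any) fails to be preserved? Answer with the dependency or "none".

Price → AuthID lies within Book1.
AuthID → AName, Year lies within Book3.
PName, Price, Year → AuthID lies within Book1.
Price, Year → AName: restricted closure across fragments reaches AName.
Price, AName → PName, Year: restricted closure across fragments reaches PName, Year.
PName → AName lies within Book2.
Every dependency is enforceable on the fragments, so the decomposition is dependency-preserving.

none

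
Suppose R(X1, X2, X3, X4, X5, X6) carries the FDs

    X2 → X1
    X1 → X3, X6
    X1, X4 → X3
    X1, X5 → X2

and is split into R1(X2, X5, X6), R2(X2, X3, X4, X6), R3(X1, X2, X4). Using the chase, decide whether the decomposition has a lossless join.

Chase test. Columns are X1, X2, X3, X4, X5, X6; row i has aⱼ where attribute j ∈ Ri, else bᵢⱼ.
Initial tableau (one row per fragment):
  row 1: b11 a2 b13 b14 a5 a6
  row 2: b21 a2 a3 a4 b25 a6
  row 3: a1 a2 b33 a4 b35 b36
Rows 1 and 2 agree on X2; apply X2→X1 and equate their X1 entries.
Rows 1 and 3 agree on X2; apply X2→X1 and equate their X1 entries.
Rows 1 and 2 agree on X1; apply X1→X3, X6 and equate their X3, X6 entries.
Rows 1 and 3 agree on X1; apply X1→X3, X6 and equate their X3, X6 entries.
No row becomes fully distinguished — the join is lossy.

No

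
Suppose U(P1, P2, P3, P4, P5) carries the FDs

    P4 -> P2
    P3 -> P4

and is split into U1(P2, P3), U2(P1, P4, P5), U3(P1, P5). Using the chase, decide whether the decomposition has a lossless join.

Chase test. Columns are P1, P2, P3, P4, P5; row i has aⱼ where attribute j ∈ Ui, else bᵢⱼ.
Initial tableau (one row per fragment):
  row 1: b11 a2 a3 b14 b15
  row 2: a1 b22 b23 a4 a5
  row 3: a1 b32 b33 b34 a5
No row becomes fully distinguished — the join is lossy.

No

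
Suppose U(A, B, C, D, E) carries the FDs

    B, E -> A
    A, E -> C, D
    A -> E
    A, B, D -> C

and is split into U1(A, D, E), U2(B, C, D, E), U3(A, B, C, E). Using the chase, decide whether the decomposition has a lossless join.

Chase test. Columns are A, B, C, D, E; row i has aⱼ where attribute j ∈ Ui, else bᵢⱼ.
Initial tableau (one row per fragment):
  row 1: a1 b12 b13 a4 a5
  row 2: b21 a2 a3 a4 a5
  row 3: a1 a2 a3 b34 a5
Rows 2 and 3 agree on B, E; apply B, E→A and equate their A entries.
Rows 1 and 2 agree on A, E; apply A, E→C, D and equate their C, D entries.
Rows 1 and 3 agree on A, E; apply A, E→C, D and equate their C, D entries.
Row 2 is now all distinguished symbols — the join is lossless.

Yes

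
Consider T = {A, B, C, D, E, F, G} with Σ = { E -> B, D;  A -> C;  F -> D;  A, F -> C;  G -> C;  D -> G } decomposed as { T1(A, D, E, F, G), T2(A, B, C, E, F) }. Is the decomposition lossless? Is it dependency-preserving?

Lossless test: (A, E, F)⁺ = {A, B, C, D, E, F, G}, which contains all of one fragment — lossless.
Dependency preservation: the restricted closure of {G} across the fragments never reaches {C}, so G → C cannot be enforced without a join — not preserved.

lossless but not dependency-preserving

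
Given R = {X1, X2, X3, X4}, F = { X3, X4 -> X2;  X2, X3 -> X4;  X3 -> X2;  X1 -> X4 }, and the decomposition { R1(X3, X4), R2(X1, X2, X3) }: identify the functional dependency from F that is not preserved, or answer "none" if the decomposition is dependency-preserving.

X1 -> X4

Check X1 → X4: no single fragment contains all of {X1, X4}, and the restricted closure of {X1} across the fragments never reaches {X4}.
X3, X4 → X2 is preserved.
X2, X3 → X4 is preserved.
X3 → X2 is preserved.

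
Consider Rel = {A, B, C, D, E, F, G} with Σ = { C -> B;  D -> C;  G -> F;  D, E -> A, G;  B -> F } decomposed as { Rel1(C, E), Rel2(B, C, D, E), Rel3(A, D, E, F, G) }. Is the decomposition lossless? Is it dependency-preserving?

lossless but not dependency-preserving

Lossless test (chase): Rows 1 and 2 agree on C; apply C→B and equate their B entries. Rows 2 and 3 agree on D; apply D→C and equate their C entries. Rows 2 and 3 agree on D, E; apply D, E→A, G and equate their A, G entries. Rows 1 and 2 agree on B; apply B→F and equate their F entries. Rows 1 and 3 agree on C; apply C→B and equate their B entries. Rows 2 and 3 agree on G; apply G→F and equate their F entries. Row 2 is now all distinguished symbols — the join is lossless.
Dependency preservation: the restricted closure of {B} across the fragments never reaches {F}, so B → F cannot be enforced without a join — not preserved.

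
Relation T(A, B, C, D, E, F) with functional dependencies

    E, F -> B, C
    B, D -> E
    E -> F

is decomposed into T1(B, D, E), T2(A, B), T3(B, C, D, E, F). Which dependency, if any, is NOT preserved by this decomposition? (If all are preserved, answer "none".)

none

E, F → B, C lies within T3.
B, D → E lies within T1.
E → F lies within T3.
Every dependency is enforceable on the fragments, so the decomposition is dependency-preserving.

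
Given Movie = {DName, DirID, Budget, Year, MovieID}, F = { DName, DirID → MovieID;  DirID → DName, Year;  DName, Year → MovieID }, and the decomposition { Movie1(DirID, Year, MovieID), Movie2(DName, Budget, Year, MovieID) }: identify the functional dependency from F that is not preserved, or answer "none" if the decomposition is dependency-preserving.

DirID → DName, Year

Check DirID → DName, Year: no single fragment contains all of {DName, DirID, Year}, and the restricted closure of {DirID} across the fragments never reaches {DName, Year}.
DName, DirID → MovieID is preserved.
DName, Year → MovieID is preserved.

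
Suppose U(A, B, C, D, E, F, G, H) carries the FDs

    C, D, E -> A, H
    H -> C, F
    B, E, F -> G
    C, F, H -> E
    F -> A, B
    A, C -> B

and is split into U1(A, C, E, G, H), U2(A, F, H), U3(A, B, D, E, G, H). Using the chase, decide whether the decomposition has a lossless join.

Chase test. Columns are A, B, C, D, E, F, G, H; row i has aⱼ where attribute j ∈ Ui, else bᵢⱼ.
Initial tableau (one row per fragment):
  row 1: a1 b12 a3 b14 a5 b16 a7 a8
  row 2: a1 b22 b23 b24 b25 a6 b27 a8
  row 3: a1 a2 b33 a4 a5 b36 a7 a8
Rows 1 and 2 agree on H; apply H→C, F and equate their C, F entries.
Rows 1 and 3 agree on H; apply H→C, F and equate their C, F entries.
Rows 1 and 2 agree on C, F, H; apply C, F, H→E and equate their E entries.
Rows 1 and 2 agree on F; apply F→A, B and equate their A, B entries.
Rows 1 and 3 agree on F; apply F→A, B and equate their A, B entries.
Rows 1 and 2 agree on B, E, F; apply B, E, F→G and equate their G entries.
Row 3 is now all distinguished symbols — the join is lossless.

Yes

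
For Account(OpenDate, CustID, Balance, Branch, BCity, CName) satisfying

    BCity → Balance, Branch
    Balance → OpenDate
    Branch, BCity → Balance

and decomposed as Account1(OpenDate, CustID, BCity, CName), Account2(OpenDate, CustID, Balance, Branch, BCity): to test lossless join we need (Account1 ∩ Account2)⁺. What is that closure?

Account1 ∩ Account2 = {OpenDate, CustID, BCity}.
BCity → Balance, Branch applies, adding Balance, Branch
Closure: {OpenDate, CustID, Balance, Branch, BCity}.

OpenDate, CustID, Balance, Branch, BCity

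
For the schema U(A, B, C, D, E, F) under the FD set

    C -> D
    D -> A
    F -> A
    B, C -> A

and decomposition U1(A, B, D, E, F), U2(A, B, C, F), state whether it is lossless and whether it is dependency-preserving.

lossy and not dependency-preserving

Lossless test: (A, B, F)⁺ = {A, B, F}, which is a superkey of neither fragment — lossy.
Dependency preservation: the restricted closure of {C} across the fragments never reaches {D}, so C → D cannot be enforced without a join — not preserved.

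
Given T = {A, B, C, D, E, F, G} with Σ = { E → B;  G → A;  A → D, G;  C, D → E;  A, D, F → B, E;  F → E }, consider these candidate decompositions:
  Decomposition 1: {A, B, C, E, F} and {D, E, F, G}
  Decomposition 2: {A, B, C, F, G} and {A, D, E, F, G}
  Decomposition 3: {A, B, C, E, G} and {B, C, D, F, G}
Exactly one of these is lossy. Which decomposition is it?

Decomposition 1: common = {E, F}, closure = {B, E, F} → lossy.
Decomposition 2: common = {A, F, G}, closure = {A, B, D, E, F, G} → lossless.
Decomposition 3: common = {B, C, G}, closure = {A, B, C, D, E, G} → lossless.

Decomposition 1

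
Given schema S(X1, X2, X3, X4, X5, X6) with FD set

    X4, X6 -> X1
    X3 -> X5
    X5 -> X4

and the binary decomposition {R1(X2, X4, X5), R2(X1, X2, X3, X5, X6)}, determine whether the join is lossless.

Yes

Common attributes: R1 ∩ R2 = {X2, X5}.
Closure of {X2, X5}: X5 → X4 applies, adding X4. So (X2, X5)⁺ = {X2, X4, X5}.
This closure contains every attribute of R1, so R1 ∩ R2 → R1. The join is lossless.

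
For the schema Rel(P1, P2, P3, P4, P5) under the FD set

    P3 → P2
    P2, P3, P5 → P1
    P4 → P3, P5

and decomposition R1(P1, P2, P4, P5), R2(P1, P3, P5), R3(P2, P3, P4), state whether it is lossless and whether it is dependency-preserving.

Lossless test (chase): Rows 2 and 3 agree on P3; apply P3→P2 and equate their P2 entries. Rows 1 and 3 agree on P4; apply P4→P3, P5 and equate their P3, P5 entries. Rows 1 and 3 agree on P2, P3, P5; apply P2, P3, P5→P1 and equate their P1 entries. Row 1 is now all distinguished symbols — the join is lossless.
Dependency preservation: P2, P3, P5 → P1; P4 → P3, P5 are not contained in any single fragment, but the restricted closure of each left-hand side across the fragments still reaches the right-hand side; the remaining FDs each lie inside some fragment. All dependencies are preserved.

lossless and dependency-preserving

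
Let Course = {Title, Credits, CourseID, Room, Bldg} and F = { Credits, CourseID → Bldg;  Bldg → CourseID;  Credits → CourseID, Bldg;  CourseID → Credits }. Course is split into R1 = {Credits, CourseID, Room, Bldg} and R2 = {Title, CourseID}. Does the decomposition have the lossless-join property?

No

Common attributes: R1 ∩ R2 = {CourseID}.
Closure of {CourseID}: CourseID → Credits applies, adding Credits; Credits, CourseID → Bldg applies, adding Bldg. So (CourseID)⁺ = {Credits, CourseID, Bldg}.
The closure contains neither all of R1 = {Credits, CourseID, Room, Bldg} nor all of R2 = {Title, CourseID}, so the common attributes are not a superkey of either fragment. The join is lossy.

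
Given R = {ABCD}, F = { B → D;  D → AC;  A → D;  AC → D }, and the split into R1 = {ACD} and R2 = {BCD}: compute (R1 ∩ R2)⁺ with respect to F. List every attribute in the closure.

ACD

R1 ∩ R2 = {CD}.
D → AC applies, adding A
Closure: {ACD}.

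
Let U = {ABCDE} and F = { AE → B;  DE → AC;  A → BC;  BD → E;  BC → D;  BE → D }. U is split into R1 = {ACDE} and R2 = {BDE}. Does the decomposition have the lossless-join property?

Yes

Common attributes: R1 ∩ R2 = {DE}.
Closure of {DE}: DE → AC applies, adding AC; A → BC applies, adding B. So (DE)⁺ = {ABCDE}.
This closure contains every attribute of R1, so R1 ∩ R2 → R1. The join is lossless.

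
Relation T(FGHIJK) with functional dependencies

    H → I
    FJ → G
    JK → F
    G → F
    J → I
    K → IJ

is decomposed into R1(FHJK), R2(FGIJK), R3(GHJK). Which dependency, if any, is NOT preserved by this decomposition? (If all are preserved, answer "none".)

Check H → I: no single fragment contains all of {HI}, and the restricted closure of {H} across the fragments never reaches {I}.
FJ → G is preserved.
JK → F is preserved.
G → F is preserved.
J → I is preserved.
K → IJ is preserved.

H → I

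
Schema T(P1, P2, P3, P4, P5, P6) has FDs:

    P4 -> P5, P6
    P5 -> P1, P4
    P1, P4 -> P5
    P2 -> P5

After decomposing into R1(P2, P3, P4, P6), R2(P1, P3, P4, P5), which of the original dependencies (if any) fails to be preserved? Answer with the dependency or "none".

none

P4 → P5, P6: restricted closure across fragments reaches P5, P6.
P5 → P1, P4 lies within R2.
P1, P4 → P5 lies within R2.
P2 → P5: restricted closure across fragments reaches P5.
Every dependency is enforceable on the fragments, so the decomposition is dependency-preserving.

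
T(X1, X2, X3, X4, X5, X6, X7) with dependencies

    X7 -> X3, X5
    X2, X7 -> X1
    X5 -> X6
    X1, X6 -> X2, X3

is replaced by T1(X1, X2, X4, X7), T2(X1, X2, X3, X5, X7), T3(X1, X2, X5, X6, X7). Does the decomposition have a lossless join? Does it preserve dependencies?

lossless but not dependency-preserving

Lossless test (chase): Rows 1 and 2 agree on X7; apply X7→X3, X5 and equate their X3, X5 entries. Rows 1 and 3 agree on X7; apply X7→X3, X5 and equate their X3, X5 entries. Rows 1 and 2 agree on X5; apply X5→X6 and equate their X6 entries. Rows 1 and 3 agree on X5; apply X5→X6 and equate their X6 entries. Row 1 is now all distinguished symbols — the join is lossless.
Dependency preservation: the restricted closure of {X1, X6} across the fragments never reaches {X2, X3}, so X1, X6 → X2, X3 cannot be enforced without a join — not preserved.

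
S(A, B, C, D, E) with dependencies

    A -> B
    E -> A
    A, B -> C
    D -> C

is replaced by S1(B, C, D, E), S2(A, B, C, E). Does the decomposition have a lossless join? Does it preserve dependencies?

lossless and dependency-preserving

Lossless test: (B, C, E)⁺ = {A, B, C, E}, which contains all of one fragment — lossless.
Dependency preservation: every FD's attributes lie within a single fragment, so each can be enforced locally — preserved.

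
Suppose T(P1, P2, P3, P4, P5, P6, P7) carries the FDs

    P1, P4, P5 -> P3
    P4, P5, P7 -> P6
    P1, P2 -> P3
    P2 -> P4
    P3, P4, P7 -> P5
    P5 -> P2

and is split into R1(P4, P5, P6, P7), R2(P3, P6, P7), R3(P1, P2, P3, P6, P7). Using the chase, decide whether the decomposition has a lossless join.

Chase test. Columns are P1, P2, P3, P4, P5, P6, P7; row i has aⱼ where attribute j ∈ Ri, else bᵢⱼ.
Initial tableau (one row per fragment):
  row 1: b11 b12 b13 a4 a5 a6 a7
  row 2: b21 b22 a3 b24 b25 a6 a7
  row 3: a1 a2 a3 b34 b35 a6 a7
No row becomes fully distinguished — the join is lossy.

No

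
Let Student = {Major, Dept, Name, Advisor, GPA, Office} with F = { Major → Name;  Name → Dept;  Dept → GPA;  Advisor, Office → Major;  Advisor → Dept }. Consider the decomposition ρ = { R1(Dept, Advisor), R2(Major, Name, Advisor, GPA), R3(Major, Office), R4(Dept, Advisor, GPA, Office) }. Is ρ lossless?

No

Chase test. Columns are Major, Dept, Name, Advisor, GPA, Office; row i has aⱼ where attribute j ∈ Ri, else bᵢⱼ.
Initial tableau (one row per fragment):
  row 1: b11 a2 b13 a4 b15 b16
  row 2: a1 b22 a3 a4 a5 b26
  row 3: a1 b32 b33 b34 b35 a6
  row 4: b41 a2 b43 a4 a5 a6
Rows 2 and 3 agree on Major; apply Major→Name and equate their Name entries.
Rows 2 and 3 agree on Name; apply Name→Dept and equate their Dept entries.
Rows 1 and 4 agree on Dept; apply Dept→GPA and equate their GPA entries.
Rows 2 and 3 agree on Dept; apply Dept→GPA and equate their GPA entries.
Rows 1 and 2 agree on Advisor; apply Advisor→Dept and equate their Dept entries.
No row becomes fully distinguished — the join is lossy.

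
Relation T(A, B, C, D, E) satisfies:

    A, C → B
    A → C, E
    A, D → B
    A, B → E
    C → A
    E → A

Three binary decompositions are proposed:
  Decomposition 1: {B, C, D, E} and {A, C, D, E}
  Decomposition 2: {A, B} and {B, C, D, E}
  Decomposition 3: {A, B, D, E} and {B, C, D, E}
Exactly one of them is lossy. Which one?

Decomposition 1: common = {C, D, E}, closure = {A, B, C, D, E} → lossless.
Decomposition 2: common = {B}, closure = {B} → lossy.
Decomposition 3: common = {B, D, E}, closure = {A, B, C, D, E} → lossless.

Decomposition 2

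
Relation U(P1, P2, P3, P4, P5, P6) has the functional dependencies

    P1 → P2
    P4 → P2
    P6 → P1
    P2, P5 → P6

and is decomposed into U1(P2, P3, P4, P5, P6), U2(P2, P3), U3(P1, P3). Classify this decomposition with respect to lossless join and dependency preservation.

lossy and not dependency-preserving

Lossless test (chase): applying each FD to every pair of rows produces no changes in the tableau, so no row becomes fully distinguished — the join is lossy.
Dependency preservation: the restricted closure of {P1} across the fragments never reaches {P2}, so P1 → P2 cannot be enforced without a join — not preserved.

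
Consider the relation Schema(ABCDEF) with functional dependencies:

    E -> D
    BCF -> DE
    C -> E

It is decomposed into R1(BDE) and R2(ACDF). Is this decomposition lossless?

No

Common attributes: R1 ∩ R2 = {D}.
No dependency enlarges {D}, so (D)⁺ = {D}.
The closure contains neither all of R1 = {BDE} nor all of R2 = {ACDF}, so the common attributes are not a superkey of either fragment. The join is lossy.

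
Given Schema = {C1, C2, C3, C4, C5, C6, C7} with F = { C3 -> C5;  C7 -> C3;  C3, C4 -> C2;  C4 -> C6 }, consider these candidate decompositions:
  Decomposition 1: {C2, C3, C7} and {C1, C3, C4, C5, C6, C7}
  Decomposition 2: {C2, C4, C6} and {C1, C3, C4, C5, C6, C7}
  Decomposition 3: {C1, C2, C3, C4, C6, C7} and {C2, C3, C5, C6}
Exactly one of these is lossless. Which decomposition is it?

Decomposition 3

Decomposition 1: common = {C3, C7}, closure = {C3, C5, C7} → lossy.
Decomposition 2: common = {C4, C6}, closure = {C4, C6} → lossy.
Decomposition 3: common = {C2, C3, C6}, closure = {C2, C3, C5, C6} → lossless.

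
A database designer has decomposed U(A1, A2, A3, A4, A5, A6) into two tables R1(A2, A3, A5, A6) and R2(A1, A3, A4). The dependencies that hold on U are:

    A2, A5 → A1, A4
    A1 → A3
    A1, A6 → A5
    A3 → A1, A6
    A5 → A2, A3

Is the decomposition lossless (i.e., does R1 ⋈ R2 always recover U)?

Yes

Common attributes: R1 ∩ R2 = {A3}.
Closure of {A3}: A3 → A1, A6 applies, adding A1, A6; A1, A6 → A5 applies, adding A5; A5 → A2, A3 applies, adding A2; A2, A5 → A1, A4 applies, adding A4. So (A3)⁺ = {A1, A2, A3, A4, A5, A6}.
This closure contains every attribute of R1, so R1 ∩ R2 → R1. The join is lossless.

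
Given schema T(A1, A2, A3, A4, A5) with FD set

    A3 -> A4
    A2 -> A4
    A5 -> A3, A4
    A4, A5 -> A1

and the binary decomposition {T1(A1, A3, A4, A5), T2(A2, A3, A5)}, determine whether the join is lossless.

Yes

Common attributes: T1 ∩ T2 = {A3, A5}.
Closure of {A3, A5}: A3 → A4 applies, adding A4; A4, A5 → A1 applies, adding A1. So (A3, A5)⁺ = {A1, A3, A4, A5}.
This closure contains every attribute of T1, so T1 ∩ T2 → T1. The join is lossless.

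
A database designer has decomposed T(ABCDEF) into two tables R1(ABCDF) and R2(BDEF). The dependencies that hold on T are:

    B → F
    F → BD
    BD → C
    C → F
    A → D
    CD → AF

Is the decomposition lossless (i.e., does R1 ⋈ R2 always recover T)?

Yes

Common attributes: R1 ∩ R2 = {BDF}.
Closure of {BDF}: BD → C applies, adding C; CD → AF applies, adding A. So (BDF)⁺ = {ABCDF}.
This closure contains every attribute of R1, so R1 ∩ R2 → R1. The join is lossless.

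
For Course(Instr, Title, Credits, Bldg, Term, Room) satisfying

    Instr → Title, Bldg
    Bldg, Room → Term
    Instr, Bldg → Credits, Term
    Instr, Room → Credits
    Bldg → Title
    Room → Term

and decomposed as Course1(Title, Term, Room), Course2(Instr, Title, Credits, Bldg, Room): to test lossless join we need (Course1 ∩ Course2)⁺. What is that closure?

Course1 ∩ Course2 = {Title, Room}.
Room → Term applies, adding Term
Closure: {Title, Term, Room}.

Title, Term, Room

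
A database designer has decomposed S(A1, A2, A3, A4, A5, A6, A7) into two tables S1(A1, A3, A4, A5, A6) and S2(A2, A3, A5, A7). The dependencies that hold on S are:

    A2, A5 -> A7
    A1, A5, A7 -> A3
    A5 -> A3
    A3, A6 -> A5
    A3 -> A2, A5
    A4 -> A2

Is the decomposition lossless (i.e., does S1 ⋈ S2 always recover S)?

Common attributes: S1 ∩ S2 = {A3, A5}.
Closure of {A3, A5}: A3 → A2, A5 applies, adding A2; A2, A5 → A7 applies, adding A7. So (A3, A5)⁺ = {A2, A3, A5, A7}.
This closure contains every attribute of S2, so S1 ∩ S2 → S2. The join is lossless.

Yes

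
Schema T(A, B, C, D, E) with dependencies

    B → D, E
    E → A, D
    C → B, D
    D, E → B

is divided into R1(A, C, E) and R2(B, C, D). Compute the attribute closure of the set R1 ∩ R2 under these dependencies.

R1 ∩ R2 = {C}.
C → B, D applies, adding B, D
B → D, E applies, adding E
E → A, D applies, adding A
Closure: {A, B, C, D, E}.

A, B, C, D, E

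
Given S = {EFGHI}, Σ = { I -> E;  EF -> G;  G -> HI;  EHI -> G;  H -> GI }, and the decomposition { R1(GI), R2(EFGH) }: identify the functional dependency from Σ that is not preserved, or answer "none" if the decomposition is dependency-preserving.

Check I → E: no single fragment contains all of {EI}, and the restricted closure of {I} across the fragments never reaches {E}.
EF → G is preserved.
G → HI is preserved.
EHI → G is preserved.
H → GI is preserved.

I -> E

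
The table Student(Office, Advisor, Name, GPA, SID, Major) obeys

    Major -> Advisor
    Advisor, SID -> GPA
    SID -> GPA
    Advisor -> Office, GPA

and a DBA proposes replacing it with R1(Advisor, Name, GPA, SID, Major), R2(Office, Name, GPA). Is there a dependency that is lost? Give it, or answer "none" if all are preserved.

Advisor -> Office, GPA

Check Advisor → Office, GPA: no single fragment contains all of {Office, Advisor, GPA}, and the restricted closure of {Advisor} across the fragments never reaches {Office, GPA}.
Major → Advisor is preserved.
Advisor, SID → GPA is preserved.
SID → GPA is preserved.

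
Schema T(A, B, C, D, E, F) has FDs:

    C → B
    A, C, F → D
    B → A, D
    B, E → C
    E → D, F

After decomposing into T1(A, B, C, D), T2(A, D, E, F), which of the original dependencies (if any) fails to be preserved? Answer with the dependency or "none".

Check B, E → C: no single fragment contains all of {B, C, E}, and the restricted closure of {B, E} across the fragments never reaches {C}.
C → B is preserved.
A, C, F → D is preserved.
B → A, D is preserved.
E → D, F is preserved.

B, E → C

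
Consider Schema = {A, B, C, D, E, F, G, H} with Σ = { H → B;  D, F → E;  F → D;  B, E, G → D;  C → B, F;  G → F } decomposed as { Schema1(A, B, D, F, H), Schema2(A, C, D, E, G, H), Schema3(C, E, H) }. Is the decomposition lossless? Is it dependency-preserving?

Lossless test (chase): Rows 1 and 2 agree on H; apply H→B and equate their B entries. Rows 1 and 3 agree on H; apply H→B and equate their B entries. Rows 2 and 3 agree on C; apply C→B, F and equate their B, F entries. Rows 2 and 3 agree on F; apply F→D and equate their D entries. No row becomes fully distinguished — the join is lossy.
Dependency preservation: the restricted closure of {D, F} across the fragments never reaches {E}, so D, F → E cannot be enforced without a join — not preserved.

lossy and not dependency-preserving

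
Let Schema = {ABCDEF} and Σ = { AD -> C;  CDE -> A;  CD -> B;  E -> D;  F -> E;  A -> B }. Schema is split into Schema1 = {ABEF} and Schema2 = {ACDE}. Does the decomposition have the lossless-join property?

Yes

Common attributes: Schema1 ∩ Schema2 = {AE}.
Closure of {AE}: E → D applies, adding D; A → B applies, adding B; AD → C applies, adding C. So (AE)⁺ = {ABCDE}.
This closure contains every attribute of Schema2, so Schema1 ∩ Schema2 → Schema2. The join is lossless.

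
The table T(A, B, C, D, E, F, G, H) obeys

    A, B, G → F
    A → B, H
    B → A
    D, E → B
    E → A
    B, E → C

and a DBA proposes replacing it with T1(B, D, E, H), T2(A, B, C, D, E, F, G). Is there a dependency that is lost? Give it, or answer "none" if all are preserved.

none

A, B, G → F lies within T2.
A → B, H: restricted closure across fragments reaches B, H.
B → A lies within T2.
D, E → B lies within T1.
E → A lies within T2.
B, E → C lies within T2.
Every dependency is enforceable on the fragments, so the decomposition is dependency-preserving.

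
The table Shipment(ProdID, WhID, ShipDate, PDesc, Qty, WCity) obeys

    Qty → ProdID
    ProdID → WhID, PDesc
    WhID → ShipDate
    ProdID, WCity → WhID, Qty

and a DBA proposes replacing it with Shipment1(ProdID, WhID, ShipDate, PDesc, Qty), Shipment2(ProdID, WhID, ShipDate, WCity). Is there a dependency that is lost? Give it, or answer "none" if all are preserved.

Check ProdID, WCity → WhID, Qty: no single fragment contains all of {ProdID, WhID, Qty, WCity}, and the restricted closure of {ProdID, WCity} across the fragments never reaches {WhID, Qty}.
Qty → ProdID is preserved.
ProdID → WhID, PDesc is preserved.
WhID → ShipDate is preserved.

ProdID, WCity → WhID, Qty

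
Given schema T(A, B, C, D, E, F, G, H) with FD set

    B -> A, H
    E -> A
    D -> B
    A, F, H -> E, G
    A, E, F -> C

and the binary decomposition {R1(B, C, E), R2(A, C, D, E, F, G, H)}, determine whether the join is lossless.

Common attributes: R1 ∩ R2 = {C, E}.
Closure of {C, E}: E → A applies, adding A. So (C, E)⁺ = {A, C, E}.
The closure contains neither all of R1 = {B, C, E} nor all of R2 = {A, C, D, E, F, G, H}, so the common attributes are not a superkey of either fragment. The join is lossy.

No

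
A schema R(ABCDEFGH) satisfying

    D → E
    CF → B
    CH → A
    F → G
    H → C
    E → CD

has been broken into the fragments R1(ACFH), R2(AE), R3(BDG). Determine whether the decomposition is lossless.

Chase test. Columns are ABCDEFGH; row i has aⱼ where attribute j ∈ Ri, else bᵢⱼ.
Initial tableau (one row per fragment):
  row 1: a1 b12 a3 b14 b15 a6 b17 a8
  row 2: a1 b22 b23 b24 a5 b26 b27 b28
  row 3: b31 a2 b33 a4 b35 b36 a7 b38
No row becomes fully distinguished — the join is lossy.

No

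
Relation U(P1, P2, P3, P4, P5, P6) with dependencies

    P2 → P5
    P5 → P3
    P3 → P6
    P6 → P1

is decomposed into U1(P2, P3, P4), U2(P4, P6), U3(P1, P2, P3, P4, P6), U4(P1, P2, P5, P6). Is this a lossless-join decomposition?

Chase test. Columns are P1, P2, P3, P4, P5, P6; row i has aⱼ where attribute j ∈ Ui, else bᵢⱼ.
Initial tableau (one row per fragment):
  row 1: b11 a2 a3 a4 b15 b16
  row 2: b21 b22 b23 a4 b25 a6
  row 3: a1 a2 a3 a4 b35 a6
  row 4: a1 a2 b43 b44 a5 a6
Rows 1 and 3 agree on P2; apply P2→P5 and equate their P5 entries.
Rows 1 and 4 agree on P2; apply P2→P5 and equate their P5 entries.
Rows 1 and 4 agree on P5; apply P5→P3 and equate their P3 entries.
Rows 1 and 3 agree on P3; apply P3→P6 and equate their P6 entries.
Rows 1 and 2 agree on P6; apply P6→P1 and equate their P1 entries.
Rows 1 and 3 agree on P6; apply P6→P1 and equate their P1 entries.
Row 1 is now all distinguished symbols — the join is lossless.

Yes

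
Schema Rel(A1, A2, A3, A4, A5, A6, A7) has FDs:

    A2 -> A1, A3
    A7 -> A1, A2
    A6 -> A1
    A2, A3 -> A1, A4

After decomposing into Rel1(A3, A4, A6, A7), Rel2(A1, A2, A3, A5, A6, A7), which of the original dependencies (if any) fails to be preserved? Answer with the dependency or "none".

Check A2, A3 → A1, A4: no single fragment contains all of {A1, A2, A3, A4}, and the restricted closure of {A2, A3} across the fragments never reaches {A1, A4}.
A2 → A1, A3 is preserved.
A7 → A1, A2 is preserved.
A6 → A1 is preserved.

A2, A3 -> A1, A4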